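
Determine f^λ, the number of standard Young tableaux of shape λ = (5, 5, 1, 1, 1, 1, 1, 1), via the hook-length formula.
# SYT of shape (5, 5, 1, 1, 1, 1, 1, 1) = 76440

Hook-length formula: f^λ = n! / Π hook(c), product over all cells c of the Young diagram. For λ = (5, 5, 1, 1, 1, 1, 1, 1), n = 16 boxes. Hook lengths by row (left-to-right, top-to-bottom): [12, 5, 4, 3, 2]; [11, 4, 3, 2, 1]; [6]; [5]; [4]; [3]; [2]; [1]. Product of hooks = 273715200. So f^λ = 16! / 273715200 = 20922789888000 / 273715200 = 76440.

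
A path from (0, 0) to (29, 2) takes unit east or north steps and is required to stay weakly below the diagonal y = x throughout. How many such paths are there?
Number of paths = 434

By the reflection principle (André's argument), the number of monotone paths to (29, 2) with n ≤ m that never go above y = x is C(31, 29) − C(31, 30) = 465 − 31 = 434.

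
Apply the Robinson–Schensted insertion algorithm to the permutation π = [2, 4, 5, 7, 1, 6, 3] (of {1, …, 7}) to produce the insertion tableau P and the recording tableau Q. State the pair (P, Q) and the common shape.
P = [1, 3, 5, 6] / [2, 4] / [7];  Q = [1, 2, 3, 4] / [5, 6] / [7];  common shape = (4, 2, 1)

Row-insert the values π_1, π_2, … into P one at a time, bumping the leftmost entry strictly greater than the inserted value down to the next row. The recording tableau Q records, in position (i, j), the step at which that cell was added to P.
  Insert 2 (step 1): P = [2];  Q = [1]
  Insert 4 (step 2): P = [2, 4];  Q = [1, 2]
  Insert 5 (step 3): P = [2, 4, 5];  Q = [1, 2, 3]
  Insert 7 (step 4): P = [2, 4, 5, 7];  Q = [1, 2, 3, 4]
  Insert 1 (step 5): P = [1, 4, 5, 7] / [2];  Q = [1, 2, 3, 4] / [5]
  Insert 6 (step 6): P = [1, 4, 5, 6] / [2, 7];  Q = [1, 2, 3, 4] / [5, 6]
  Insert 3 (step 7): P = [1, 3, 5, 6] / [2, 4] / [7];  Q = [1, 2, 3, 4] / [5, 6] / [7]
Final shape: (4, 2, 1).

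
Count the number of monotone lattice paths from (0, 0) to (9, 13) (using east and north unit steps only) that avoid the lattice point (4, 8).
Number of paths = 372680

Total paths from (0, 0) to (9, 13): C(22, 9) = 497420. Paths through (4, 8): (paths (0, 0) → (4, 8)) × (paths (4, 8) → (9, 13)) = C(12, 4) · C(10, 5) = 495 · 252 = 124740. Avoidance count = 497420 − 124740 = 372680.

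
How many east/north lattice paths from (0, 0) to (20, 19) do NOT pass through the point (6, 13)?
Number of paths = 67871628090

Total paths from (0, 0) to (20, 19): C(39, 20) = 68923264410. Paths through (6, 13): (paths (0, 0) → (6, 13)) × (paths (6, 13) → (20, 19)) = C(19, 6) · C(20, 14) = 27132 · 38760 = 1051636320. Avoidance count = 68923264410 − 1051636320 = 67871628090.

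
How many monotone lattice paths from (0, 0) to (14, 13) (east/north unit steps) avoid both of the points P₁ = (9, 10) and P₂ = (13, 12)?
Number of paths = 7255872

Inclusion–exclusion. Total paths: C(27, 14) = 20058300. Through P₁: C(19, 9)·C(8, 5) = 5173168. Through P₂: C(25, 13)·C(2, 1) = 10400600. Since P₁ is strictly southwest of P₂, a monotone path through both must visit P₁ then P₂; paths through both = C(19, 9)·C(6, 4)·C(2, 1) = 2771340. Avoid both = 20058300 − 5173168 − 10400600 + 2771340 = 7255872.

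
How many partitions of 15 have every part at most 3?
p(15, parts ≤ 3) = 27

Partitions of 15 with all parts ≤ 3: 3+3+3+3+3, 3+3+3+3+2+1, 3+3+3+3+1+1+1, 3+3+3+2+2+2, 3+3+3+2+2+1+1, 3+3+3+2+1+1+1+1, 3+3+3+1+1+1+1+1+1, 3+3+2+2+2+2+1, 3+3+2+2+2+1+1+1, 3+3+2+2+1+1+1+1+1, 3+3+2+1+1+1+1+1+1+1, 3+3+1+1+1+1+1+1+1+1+1, 3+2+2+2+2+2+2, 3+2+2+2+2+2+1+1, 3+2+2+2+2+1+1+1+1, 3+2+2+2+1+1+1+1+1+1, 3+2+2+1+1+1+1+1+1+1+1, 3+2+1+1+1+1+1+1+1+1+1+1, 3+1+1+1+1+1+1+1+1+1+1+1+1, 2+2+2+2+2+2+2+1, 2+2+2+2+2+2+1+1+1, 2+2+2+2+2+1+1+1+1+1, 2+2+2+2+1+1+1+1+1+1+1, 2+2+2+1+1+1+1+1+1+1+1+1, 2+2+1+1+1+1+1+1+1+1+1+1+1, 2+1+1+1+1+1+1+1+1+1+1+1+1+1, 1+1+1+1+1+1+1+1+1+1+1+1+1+1+1. Count = 27.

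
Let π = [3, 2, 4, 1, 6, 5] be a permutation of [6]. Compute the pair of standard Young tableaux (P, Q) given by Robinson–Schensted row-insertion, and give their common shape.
P = [1, 4, 5] / [2, 6] / [3];  Q = [1, 3, 5] / [2, 6] / [4];  common shape = (3, 2, 1)

Row-insert the values π_1, π_2, … into P one at a time, bumping the leftmost entry strictly greater than the inserted value down to the next row. The recording tableau Q records, in position (i, j), the step at which that cell was added to P.
  Insert 3 (step 1): P = [3];  Q = [1]
  Insert 2 (step 2): P = [2] / [3];  Q = [1] / [2]
  Insert 4 (step 3): P = [2, 4] / [3];  Q = [1, 3] / [2]
  Insert 1 (step 4): P = [1, 4] / [2] / [3];  Q = [1, 3] / [2] / [4]
  Insert 6 (step 5): P = [1, 4, 6] / [2] / [3];  Q = [1, 3, 5] / [2] / [4]
  Insert 5 (step 6): P = [1, 4, 5] / [2, 6] / [3];  Q = [1, 3, 5] / [2, 6] / [4]
Final shape: (3, 2, 1).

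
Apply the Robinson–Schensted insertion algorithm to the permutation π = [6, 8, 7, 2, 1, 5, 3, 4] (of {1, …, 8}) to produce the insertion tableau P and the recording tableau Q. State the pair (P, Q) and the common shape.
P = [1, 3, 4] / [2, 5] / [6, 7] / [8];  Q = [1, 2, 8] / [3, 6] / [4, 7] / [5];  common shape = (3, 2, 2, 1)

Row-insert the values π_1, π_2, … into P one at a time, bumping the leftmost entry strictly greater than the inserted value down to the next row. The recording tableau Q records, in position (i, j), the step at which that cell was added to P.
  Insert 6 (step 1): P = [6];  Q = [1]
  Insert 8 (step 2): P = [6, 8];  Q = [1, 2]
  Insert 7 (step 3): P = [6, 7] / [8];  Q = [1, 2] / [3]
  Insert 2 (step 4): P = [2, 7] / [6] / [8];  Q = [1, 2] / [3] / [4]
  Insert 1 (step 5): P = [1, 7] / [2] / [6] / [8];  Q = [1, 2] / [3] / [4] / [5]
  Insert 5 (step 6): P = [1, 5] / [2, 7] / [6] / [8];  Q = [1, 2] / [3, 6] / [4] / [5]
  Insert 3 (step 7): P = [1, 3] / [2, 5] / [6, 7] / [8];  Q = [1, 2] / [3, 6] / [4, 7] / [5]
  Insert 4 (step 8): P = [1, 3, 4] / [2, 5] / [6, 7] / [8];  Q = [1, 2, 8] / [3, 6] / [4, 7] / [5]
Final shape: (3, 2, 2, 1).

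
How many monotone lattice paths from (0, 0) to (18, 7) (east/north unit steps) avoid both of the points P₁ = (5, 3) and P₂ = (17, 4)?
Number of paths = 326392

Inclusion–exclusion. Total paths: C(25, 18) = 480700. Through P₁: C(8, 5)·C(17, 13) = 133280. Through P₂: C(21, 17)·C(4, 1) = 23940. Since P₁ is strictly southwest of P₂, a monotone path through both must visit P₁ then P₂; paths through both = C(8, 5)·C(13, 12)·C(4, 1) = 2912. Avoid both = 480700 − 133280 − 23940 + 2912 = 326392.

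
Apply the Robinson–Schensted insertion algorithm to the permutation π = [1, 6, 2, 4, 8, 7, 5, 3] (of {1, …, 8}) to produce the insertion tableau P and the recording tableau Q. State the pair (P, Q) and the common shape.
P = [1, 2, 3, 5] / [4, 7] / [6] / [8];  Q = [1, 2, 4, 5] / [3, 6] / [7] / [8];  common shape = (4, 2, 1, 1)

Row-insert the values π_1, π_2, … into P one at a time, bumping the leftmost entry strictly greater than the inserted value down to the next row. The recording tableau Q records, in position (i, j), the step at which that cell was added to P.
  Insert 1 (step 1): P = [1];  Q = [1]
  Insert 6 (step 2): P = [1, 6];  Q = [1, 2]
  Insert 2 (step 3): P = [1, 2] / [6];  Q = [1, 2] / [3]
  Insert 4 (step 4): P = [1, 2, 4] / [6];  Q = [1, 2, 4] / [3]
  Insert 8 (step 5): P = [1, 2, 4, 8] / [6];  Q = [1, 2, 4, 5] / [3]
  Insert 7 (step 6): P = [1, 2, 4, 7] / [6, 8];  Q = [1, 2, 4, 5] / [3, 6]
  Insert 5 (step 7): P = [1, 2, 4, 5] / [6, 7] / [8];  Q = [1, 2, 4, 5] / [3, 6] / [7]
  Insert 3 (step 8): P = [1, 2, 3, 5] / [4, 7] / [6] / [8];  Q = [1, 2, 4, 5] / [3, 6] / [7] / [8]
Final shape: (4, 2, 1, 1).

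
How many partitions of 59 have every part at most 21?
p(59, parts ≤ 21) = 712083

Use the recurrence p(n, m) = p(n, m−1) + p(n−m, m): either the largest part is < m (count p(n, m−1)) or the largest part is exactly m (remove one copy of m, count p(n−m, m)). With p(0, ·) = 1 this gives p(59, parts ≤ 21) = 712083. (By conjugating Young diagrams, this also counts partitions of 59 into at most 21 parts.)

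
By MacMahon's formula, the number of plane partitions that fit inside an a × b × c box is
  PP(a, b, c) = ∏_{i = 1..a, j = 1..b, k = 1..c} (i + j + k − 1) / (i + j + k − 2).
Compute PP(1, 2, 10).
PP(1, 2, 10) = 66

Evaluate the triple product over i = 1..1, j = 1..2, k = 1..10. The factors are (2/1) · (3/2) · (4/3) · (5/4) · (6/5) · (7/6) · (8/7) · (9/8) · … (20 factors total). The numerators and denominators telescope so the product is an integer; carrying out the multiplication exactly gives PP(1, 2, 10) = 66.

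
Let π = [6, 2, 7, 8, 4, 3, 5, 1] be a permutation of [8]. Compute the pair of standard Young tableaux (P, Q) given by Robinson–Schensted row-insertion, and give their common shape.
P = [1, 3, 5] / [2, 7, 8] / [4] / [6];  Q = [1, 3, 4] / [2, 5, 7] / [6] / [8];  common shape = (3, 3, 1, 1)

Row-insert the values π_1, π_2, … into P one at a time, bumping the leftmost entry strictly greater than the inserted value down to the next row. The recording tableau Q records, in position (i, j), the step at which that cell was added to P.
  Insert 6 (step 1): P = [6];  Q = [1]
  Insert 2 (step 2): P = [2] / [6];  Q = [1] / [2]
  Insert 7 (step 3): P = [2, 7] / [6];  Q = [1, 3] / [2]
  Insert 8 (step 4): P = [2, 7, 8] / [6];  Q = [1, 3, 4] / [2]
  Insert 4 (step 5): P = [2, 4, 8] / [6, 7];  Q = [1, 3, 4] / [2, 5]
  Insert 3 (step 6): P = [2, 3, 8] / [4, 7] / [6];  Q = [1, 3, 4] / [2, 5] / [6]
  Insert 5 (step 7): P = [2, 3, 5] / [4, 7, 8] / [6];  Q = [1, 3, 4] / [2, 5, 7] / [6]
  Insert 1 (step 8): P = [1, 3, 5] / [2, 7, 8] / [4] / [6];  Q = [1, 3, 4] / [2, 5, 7] / [6] / [8]
Final shape: (3, 3, 1, 1).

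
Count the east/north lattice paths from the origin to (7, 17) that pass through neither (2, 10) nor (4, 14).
Number of paths = 252432

Inclusion–exclusion. Total paths: C(24, 7) = 346104. Through P₁: C(12, 2)·C(12, 5) = 52272. Through P₂: C(18, 4)·C(6, 3) = 61200. Since P₁ is strictly southwest of P₂, a monotone path through both must visit P₁ then P₂; paths through both = C(12, 2)·C(6, 2)·C(6, 3) = 19800. Avoid both = 346104 − 52272 − 61200 + 19800 = 252432.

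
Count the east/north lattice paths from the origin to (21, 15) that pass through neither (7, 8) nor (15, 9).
Number of paths = 3665020524

Inclusion–exclusion. Total paths: C(36, 21) = 5567902560. Through P₁: C(15, 7)·C(21, 14) = 748261800. Through P₂: C(24, 15)·C(12, 6) = 1208133696. Since P₁ is strictly southwest of P₂, a monotone path through both must visit P₁ then P₂; paths through both = C(15, 7)·C(9, 8)·C(12, 6) = 53513460. Avoid both = 5567902560 − 748261800 − 1208133696 + 53513460 = 3665020524.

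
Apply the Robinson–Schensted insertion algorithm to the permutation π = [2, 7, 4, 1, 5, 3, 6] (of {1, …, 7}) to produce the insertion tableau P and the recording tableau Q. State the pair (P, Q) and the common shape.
P = [1, 3, 5, 6] / [2, 4] / [7];  Q = [1, 2, 5, 7] / [3, 6] / [4];  common shape = (4, 2, 1)

Row-insert the values π_1, π_2, … into P one at a time, bumping the leftmost entry strictly greater than the inserted value down to the next row. The recording tableau Q records, in position (i, j), the step at which that cell was added to P.
  Insert 2 (step 1): P = [2];  Q = [1]
  Insert 7 (step 2): P = [2, 7];  Q = [1, 2]
  Insert 4 (step 3): P = [2, 4] / [7];  Q = [1, 2] / [3]
  Insert 1 (step 4): P = [1, 4] / [2] / [7];  Q = [1, 2] / [3] / [4]
  Insert 5 (step 5): P = [1, 4, 5] / [2] / [7];  Q = [1, 2, 5] / [3] / [4]
  Insert 3 (step 6): P = [1, 3, 5] / [2, 4] / [7];  Q = [1, 2, 5] / [3, 6] / [4]
  Insert 6 (step 7): P = [1, 3, 5, 6] / [2, 4] / [7];  Q = [1, 2, 5, 7] / [3, 6] / [4]
Final shape: (4, 2, 1).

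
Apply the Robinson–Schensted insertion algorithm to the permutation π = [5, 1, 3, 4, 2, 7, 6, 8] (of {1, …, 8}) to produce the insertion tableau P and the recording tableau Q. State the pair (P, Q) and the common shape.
P = [1, 2, 4, 6, 8] / [3, 7] / [5];  Q = [1, 3, 4, 6, 8] / [2, 7] / [5];  common shape = (5, 2, 1)

Row-insert the values π_1, π_2, … into P one at a time, bumping the leftmost entry strictly greater than the inserted value down to the next row. The recording tableau Q records, in position (i, j), the step at which that cell was added to P.
  Insert 5 (step 1): P = [5];  Q = [1]
  Insert 1 (step 2): P = [1] / [5];  Q = [1] / [2]
  Insert 3 (step 3): P = [1, 3] / [5];  Q = [1, 3] / [2]
  Insert 4 (step 4): P = [1, 3, 4] / [5];  Q = [1, 3, 4] / [2]
  Insert 2 (step 5): P = [1, 2, 4] / [3] / [5];  Q = [1, 3, 4] / [2] / [5]
  Insert 7 (step 6): P = [1, 2, 4, 7] / [3] / [5];  Q = [1, 3, 4, 6] / [2] / [5]
  Insert 6 (step 7): P = [1, 2, 4, 6] / [3, 7] / [5];  Q = [1, 3, 4, 6] / [2, 7] / [5]
  Insert 8 (step 8): P = [1, 2, 4, 6, 8] / [3, 7] / [5];  Q = [1, 3, 4, 6, 8] / [2, 7] / [5]
Final shape: (5, 2, 1).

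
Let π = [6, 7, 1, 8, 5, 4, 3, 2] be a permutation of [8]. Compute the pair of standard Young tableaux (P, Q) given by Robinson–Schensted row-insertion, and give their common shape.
P = [1, 2, 8] / [3, 7] / [4] / [5] / [6];  Q = [1, 2, 4] / [3, 5] / [6] / [7] / [8];  common shape = (3, 2, 1, 1, 1)

Row-insert the values π_1, π_2, … into P one at a time, bumping the leftmost entry strictly greater than the inserted value down to the next row. The recording tableau Q records, in position (i, j), the step at which that cell was added to P.
  Insert 6 (step 1): P = [6];  Q = [1]
  Insert 7 (step 2): P = [6, 7];  Q = [1, 2]
  Insert 1 (step 3): P = [1, 7] / [6];  Q = [1, 2] / [3]
  Insert 8 (step 4): P = [1, 7, 8] / [6];  Q = [1, 2, 4] / [3]
  Insert 5 (step 5): P = [1, 5, 8] / [6, 7];  Q = [1, 2, 4] / [3, 5]
  Insert 4 (step 6): P = [1, 4, 8] / [5, 7] / [6];  Q = [1, 2, 4] / [3, 5] / [6]
  Insert 3 (step 7): P = [1, 3, 8] / [4, 7] / [5] / [6];  Q = [1, 2, 4] / [3, 5] / [6] / [7]
  Insert 2 (step 8): P = [1, 2, 8] / [3, 7] / [4] / [5] / [6];  Q = [1, 2, 4] / [3, 5] / [6] / [7] / [8]
Final shape: (3, 2, 1, 1, 1).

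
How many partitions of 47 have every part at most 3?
p(47, parts ≤ 3) = 208

Use the recurrence p(n, m) = p(n, m−1) + p(n−m, m): either the largest part is < m (count p(n, m−1)) or the largest part is exactly m (remove one copy of m, count p(n−m, m)). With p(0, ·) = 1 this gives p(47, parts ≤ 3) = 208. (By conjugating Young diagrams, this also counts partitions of 47 into at most 3 parts.)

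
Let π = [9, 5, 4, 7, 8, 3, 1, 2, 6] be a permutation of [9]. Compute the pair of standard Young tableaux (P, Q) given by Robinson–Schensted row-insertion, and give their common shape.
P = [1, 2, 6] / [3, 7, 8] / [4] / [5] / [9];  Q = [1, 4, 5] / [2, 8, 9] / [3] / [6] / [7];  common shape = (3, 3, 1, 1, 1)

Row-insert the values π_1, π_2, … into P one at a time, bumping the leftmost entry strictly greater than the inserted value down to the next row. The recording tableau Q records, in position (i, j), the step at which that cell was added to P.
  Insert 9 (step 1): P = [9];  Q = [1]
  Insert 5 (step 2): P = [5] / [9];  Q = [1] / [2]
  Insert 4 (step 3): P = [4] / [5] / [9];  Q = [1] / [2] / [3]
  Insert 7 (step 4): P = [4, 7] / [5] / [9];  Q = [1, 4] / [2] / [3]
  Insert 8 (step 5): P = [4, 7, 8] / [5] / [9];  Q = [1, 4, 5] / [2] / [3]
  Insert 3 (step 6): P = [3, 7, 8] / [4] / [5] / [9];  Q = [1, 4, 5] / [2] / [3] / [6]
  Insert 1 (step 7): P = [1, 7, 8] / [3] / [4] / [5] / [9];  Q = [1, 4, 5] / [2] / [3] / [6] / [7]
  Insert 2 (step 8): P = [1, 2, 8] / [3, 7] / [4] / [5] / [9];  Q = [1, 4, 5] / [2, 8] / [3] / [6] / [7]
  Insert 6 (step 9): P = [1, 2, 6] / [3, 7, 8] / [4] / [5] / [9];  Q = [1, 4, 5] / [2, 8, 9] / [3] / [6] / [7]
Final shape: (3, 3, 1, 1, 1).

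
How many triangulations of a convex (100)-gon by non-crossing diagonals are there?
C_98 = 57743358069601357782187700608042856334020731624756611000

These polygon triangulations are counted by the Catalan number C_n = (1/(n + 1)) · C(2n, n). For n = 98: C_98 = (1/99) · C(196, 98) = 5716592448890534420436582360196242777068052430850904489000/99 = 57743358069601357782187700608042856334020731624756611000.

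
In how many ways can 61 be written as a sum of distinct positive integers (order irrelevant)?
q(61) = 12076

A partition into distinct parts is a strictly decreasing sequence summing to n. The recurrence d(n, m) = d(n, m−1) + d(n−m, m−1) (use part m at most once) with q(n) = d(n, n) gives q(61) = 12076. (Euler's theorem: # distinct-part partitions = # odd-part partitions.)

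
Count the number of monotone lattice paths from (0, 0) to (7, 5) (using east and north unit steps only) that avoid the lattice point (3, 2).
Number of paths = 442

Total paths from (0, 0) to (7, 5): C(12, 7) = 792. Paths through (3, 2): (paths (0, 0) → (3, 2)) × (paths (3, 2) → (7, 5)) = C(5, 3) · C(7, 4) = 10 · 35 = 350. Avoidance count = 792 − 350 = 442.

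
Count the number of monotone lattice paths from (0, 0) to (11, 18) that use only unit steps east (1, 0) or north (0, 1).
Number of paths = 34597290

A monotone lattice path from (0, 0) to (11, 18) consists of 11 east steps and 18 north steps in some order, so it is determined by which 11 of the 29 steps are east. The count is C(29, 11) = 34597290.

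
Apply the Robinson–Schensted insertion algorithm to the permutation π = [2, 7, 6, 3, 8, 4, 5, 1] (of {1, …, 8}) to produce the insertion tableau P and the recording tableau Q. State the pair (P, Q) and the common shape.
P = [1, 3, 4, 5] / [2, 8] / [6] / [7];  Q = [1, 2, 5, 7] / [3, 6] / [4] / [8];  common shape = (4, 2, 1, 1)

Row-insert the values π_1, π_2, … into P one at a time, bumping the leftmost entry strictly greater than the inserted value down to the next row. The recording tableau Q records, in position (i, j), the step at which that cell was added to P.
  Insert 2 (step 1): P = [2];  Q = [1]
  Insert 7 (step 2): P = [2, 7];  Q = [1, 2]
  Insert 6 (step 3): P = [2, 6] / [7];  Q = [1, 2] / [3]
  Insert 3 (step 4): P = [2, 3] / [6] / [7];  Q = [1, 2] / [3] / [4]
  Insert 8 (step 5): P = [2, 3, 8] / [6] / [7];  Q = [1, 2, 5] / [3] / [4]
  Insert 4 (step 6): P = [2, 3, 4] / [6, 8] / [7];  Q = [1, 2, 5] / [3, 6] / [4]
  Insert 5 (step 7): P = [2, 3, 4, 5] / [6, 8] / [7];  Q = [1, 2, 5, 7] / [3, 6] / [4]
  Insert 1 (step 8): P = [1, 3, 4, 5] / [2, 8] / [6] / [7];  Q = [1, 2, 5, 7] / [3, 6] / [4] / [8]
Final shape: (4, 2, 1, 1).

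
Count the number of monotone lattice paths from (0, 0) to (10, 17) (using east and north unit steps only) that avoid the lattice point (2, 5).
Number of paths = 5790915

Total paths from (0, 0) to (10, 17): C(27, 10) = 8436285. Paths through (2, 5): (paths (0, 0) → (2, 5)) × (paths (2, 5) → (10, 17)) = C(7, 2) · C(20, 8) = 21 · 125970 = 2645370. Avoidance count = 8436285 − 2645370 = 5790915.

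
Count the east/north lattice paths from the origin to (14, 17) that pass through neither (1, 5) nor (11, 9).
Number of paths = 207258315

Inclusion–exclusion. Total paths: C(31, 14) = 265182525. Through P₁: C(6, 1)·C(25, 13) = 31201800. Through P₂: C(20, 11)·C(11, 3) = 27713400. Since P₁ is strictly southwest of P₂, a monotone path through both must visit P₁ then P₂; paths through both = C(6, 1)·C(14, 10)·C(11, 3) = 990990. Avoid both = 265182525 − 31201800 − 27713400 + 990990 = 207258315.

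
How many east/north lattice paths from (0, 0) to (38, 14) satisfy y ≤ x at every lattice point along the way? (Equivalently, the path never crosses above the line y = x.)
Number of paths = 1133952785000

By the reflection principle (André's argument), the number of monotone paths to (38, 14) with n ≤ m that never go above y = x is C(52, 38) − C(52, 39) = 1768966344600 − 635013559600 = 1133952785000.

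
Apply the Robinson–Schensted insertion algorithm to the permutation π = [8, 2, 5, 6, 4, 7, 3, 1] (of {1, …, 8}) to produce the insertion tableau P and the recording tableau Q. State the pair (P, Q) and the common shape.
P = [1, 3, 6, 7] / [2] / [4] / [5] / [8];  Q = [1, 3, 4, 6] / [2] / [5] / [7] / [8];  common shape = (4, 1, 1, 1, 1)

Row-insert the values π_1, π_2, … into P one at a time, bumping the leftmost entry strictly greater than the inserted value down to the next row. The recording tableau Q records, in position (i, j), the step at which that cell was added to P.
  Insert 8 (step 1): P = [8];  Q = [1]
  Insert 2 (step 2): P = [2] / [8];  Q = [1] / [2]
  Insert 5 (step 3): P = [2, 5] / [8];  Q = [1, 3] / [2]
  Insert 6 (step 4): P = [2, 5, 6] / [8];  Q = [1, 3, 4] / [2]
  Insert 4 (step 5): P = [2, 4, 6] / [5] / [8];  Q = [1, 3, 4] / [2] / [5]
  Insert 7 (step 6): P = [2, 4, 6, 7] / [5] / [8];  Q = [1, 3, 4, 6] / [2] / [5]
  Insert 3 (step 7): P = [2, 3, 6, 7] / [4] / [5] / [8];  Q = [1, 3, 4, 6] / [2] / [5] / [7]
  Insert 1 (step 8): P = [1, 3, 6, 7] / [2] / [4] / [5] / [8];  Q = [1, 3, 4, 6] / [2] / [5] / [7] / [8]
Final shape: (4, 1, 1, 1, 1).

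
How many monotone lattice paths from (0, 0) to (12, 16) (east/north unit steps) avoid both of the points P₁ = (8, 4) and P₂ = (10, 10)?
Number of paths = 24735767

Inclusion–exclusion. Total paths: C(28, 12) = 30421755. Through P₁: C(12, 8)·C(16, 4) = 900900. Through P₂: C(20, 10)·C(8, 2) = 5173168. Since P₁ is strictly southwest of P₂, a monotone path through both must visit P₁ then P₂; paths through both = C(12, 8)·C(8, 2)·C(8, 2) = 388080. Avoid both = 30421755 − 900900 − 5173168 + 388080 = 24735767.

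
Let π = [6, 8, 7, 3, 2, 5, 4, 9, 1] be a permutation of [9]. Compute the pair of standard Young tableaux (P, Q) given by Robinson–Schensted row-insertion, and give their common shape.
P = [1, 4, 9] / [2, 5] / [3, 7] / [6] / [8];  Q = [1, 2, 8] / [3, 6] / [4, 7] / [5] / [9];  common shape = (3, 2, 2, 1, 1)

Row-insert the values π_1, π_2, … into P one at a time, bumping the leftmost entry strictly greater than the inserted value down to the next row. The recording tableau Q records, in position (i, j), the step at which that cell was added to P.
  Insert 6 (step 1): P = [6];  Q = [1]
  Insert 8 (step 2): P = [6, 8];  Q = [1, 2]
  Insert 7 (step 3): P = [6, 7] / [8];  Q = [1, 2] / [3]
  Insert 3 (step 4): P = [3, 7] / [6] / [8];  Q = [1, 2] / [3] / [4]
  Insert 2 (step 5): P = [2, 7] / [3] / [6] / [8];  Q = [1, 2] / [3] / [4] / [5]
  Insert 5 (step 6): P = [2, 5] / [3, 7] / [6] / [8];  Q = [1, 2] / [3, 6] / [4] / [5]
  Insert 4 (step 7): P = [2, 4] / [3, 5] / [6, 7] / [8];  Q = [1, 2] / [3, 6] / [4, 7] / [5]
  Insert 9 (step 8): P = [2, 4, 9] / [3, 5] / [6, 7] / [8];  Q = [1, 2, 8] / [3, 6] / [4, 7] / [5]
  Insert 1 (step 9): P = [1, 4, 9] / [2, 5] / [3, 7] / [6] / [8];  Q = [1, 2, 8] / [3, 6] / [4, 7] / [5] / [9]
Final shape: (3, 2, 2, 1, 1).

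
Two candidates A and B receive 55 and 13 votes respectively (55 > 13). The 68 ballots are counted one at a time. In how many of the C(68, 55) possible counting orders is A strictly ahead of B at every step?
Strict-lead orderings = 19374801204192

Total orderings of the 68 votes with 55 for A: C(68, 55) = 31368725759168. By the Bertrand ballot formula (Cycle Lemma / reflection principle), the number of orderings in which A is strictly ahead of B throughout is (p − q)/(p + q) · C(p + q, p) = (55 − 13)/(55 + 13) · 31368725759168 = 19374801204192.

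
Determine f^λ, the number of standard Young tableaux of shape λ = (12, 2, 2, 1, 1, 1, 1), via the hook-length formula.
# SYT of shape (12, 2, 2, 1, 1, 1, 1) = 1421200

Hook-length formula: f^λ = n! / Π hook(c), product over all cells c of the Young diagram. For λ = (12, 2, 2, 1, 1, 1, 1), n = 20 boxes. Hook lengths by row (left-to-right, top-to-bottom): [18, 13, 10, 9, 8, 7, 6, 5, 4, 3, 2, 1]; [7, 2]; [6, 1]; [4]; [3]; [2]; [1]. Product of hooks = 1711864627200. So f^λ = 20! / 1711864627200 = 2432902008176640000 / 1711864627200 = 1421200.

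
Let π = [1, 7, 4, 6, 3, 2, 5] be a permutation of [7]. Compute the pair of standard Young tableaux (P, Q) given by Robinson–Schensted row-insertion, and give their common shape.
P = [1, 2, 5] / [3, 6] / [4] / [7];  Q = [1, 2, 4] / [3, 7] / [5] / [6];  common shape = (3, 2, 1, 1)

Row-insert the values π_1, π_2, … into P one at a time, bumping the leftmost entry strictly greater than the inserted value down to the next row. The recording tableau Q records, in position (i, j), the step at which that cell was added to P.
  Insert 1 (step 1): P = [1];  Q = [1]
  Insert 7 (step 2): P = [1, 7];  Q = [1, 2]
  Insert 4 (step 3): P = [1, 4] / [7];  Q = [1, 2] / [3]
  Insert 6 (step 4): P = [1, 4, 6] / [7];  Q = [1, 2, 4] / [3]
  Insert 3 (step 5): P = [1, 3, 6] / [4] / [7];  Q = [1, 2, 4] / [3] / [5]
  Insert 2 (step 6): P = [1, 2, 6] / [3] / [4] / [7];  Q = [1, 2, 4] / [3] / [5] / [6]
  Insert 5 (step 7): P = [1, 2, 5] / [3, 6] / [4] / [7];  Q = [1, 2, 4] / [3, 7] / [5] / [6]
Final shape: (3, 2, 1, 1).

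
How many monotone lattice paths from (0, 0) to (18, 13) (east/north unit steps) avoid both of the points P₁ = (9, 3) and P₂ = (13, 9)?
Number of paths = 129076195

Inclusion–exclusion. Total paths: C(31, 18) = 206253075. Through P₁: C(12, 9)·C(19, 9) = 20323160. Through P₂: C(22, 13)·C(9, 5) = 62674920. Since P₁ is strictly southwest of P₂, a monotone path through both must visit P₁ then P₂; paths through both = C(12, 9)·C(10, 4)·C(9, 5) = 5821200. Avoid both = 206253075 − 20323160 − 62674920 + 5821200 = 129076195.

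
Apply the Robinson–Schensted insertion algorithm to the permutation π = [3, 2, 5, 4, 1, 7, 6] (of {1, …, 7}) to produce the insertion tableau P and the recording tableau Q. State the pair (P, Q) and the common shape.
P = [1, 4, 6] / [2, 5, 7] / [3];  Q = [1, 3, 6] / [2, 4, 7] / [5];  common shape = (3, 3, 1)

Row-insert the values π_1, π_2, … into P one at a time, bumping the leftmost entry strictly greater than the inserted value down to the next row. The recording tableau Q records, in position (i, j), the step at which that cell was added to P.
  Insert 3 (step 1): P = [3];  Q = [1]
  Insert 2 (step 2): P = [2] / [3];  Q = [1] / [2]
  Insert 5 (step 3): P = [2, 5] / [3];  Q = [1, 3] / [2]
  Insert 4 (step 4): P = [2, 4] / [3, 5];  Q = [1, 3] / [2, 4]
  Insert 1 (step 5): P = [1, 4] / [2, 5] / [3];  Q = [1, 3] / [2, 4] / [5]
  Insert 7 (step 6): P = [1, 4, 7] / [2, 5] / [3];  Q = [1, 3, 6] / [2, 4] / [5]
  Insert 6 (step 7): P = [1, 4, 6] / [2, 5, 7] / [3];  Q = [1, 3, 6] / [2, 4, 7] / [5]
Final shape: (3, 3, 1).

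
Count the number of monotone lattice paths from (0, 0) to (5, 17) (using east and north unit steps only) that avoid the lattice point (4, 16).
Number of paths = 16644

Total paths from (0, 0) to (5, 17): C(22, 5) = 26334. Paths through (4, 16): (paths (0, 0) → (4, 16)) × (paths (4, 16) → (5, 17)) = C(20, 4) · C(2, 1) = 4845 · 2 = 9690. Avoidance count = 26334 − 9690 = 16644.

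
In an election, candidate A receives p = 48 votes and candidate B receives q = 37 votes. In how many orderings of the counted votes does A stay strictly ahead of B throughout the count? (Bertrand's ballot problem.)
Strict-lead orderings = 213368839964923999986630

Total orderings of the 85 votes with 48 for A: C(85, 48) = 1648759217910776363533050. By the Bertrand ballot formula (Cycle Lemma / reflection principle), the number of orderings in which A is strictly ahead of B throughout is (p − q)/(p + q) · C(p + q, p) = (48 − 37)/(48 + 37) · 1648759217910776363533050 = 213368839964923999986630.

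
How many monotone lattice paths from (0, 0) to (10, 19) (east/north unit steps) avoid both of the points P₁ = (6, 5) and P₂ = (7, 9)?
Number of paths = 16005110

Inclusion–exclusion. Total paths: C(29, 10) = 20030010. Through P₁: C(11, 6)·C(18, 4) = 1413720. Through P₂: C(16, 7)·C(13, 3) = 3271840. Since P₁ is strictly southwest of P₂, a monotone path through both must visit P₁ then P₂; paths through both = C(11, 6)·C(5, 1)·C(13, 3) = 660660. Avoid both = 20030010 − 1413720 − 3271840 + 660660 = 16005110.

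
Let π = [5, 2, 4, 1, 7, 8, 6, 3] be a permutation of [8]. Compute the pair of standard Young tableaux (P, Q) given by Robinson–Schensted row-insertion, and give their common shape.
P = [1, 3, 6, 8] / [2, 4] / [5, 7];  Q = [1, 3, 5, 6] / [2, 7] / [4, 8];  common shape = (4, 2, 2)

Row-insert the values π_1, π_2, … into P one at a time, bumping the leftmost entry strictly greater than the inserted value down to the next row. The recording tableau Q records, in position (i, j), the step at which that cell was added to P.
  Insert 5 (step 1): P = [5];  Q = [1]
  Insert 2 (step 2): P = [2] / [5];  Q = [1] / [2]
  Insert 4 (step 3): P = [2, 4] / [5];  Q = [1, 3] / [2]
  Insert 1 (step 4): P = [1, 4] / [2] / [5];  Q = [1, 3] / [2] / [4]
  Insert 7 (step 5): P = [1, 4, 7] / [2] / [5];  Q = [1, 3, 5] / [2] / [4]
  Insert 8 (step 6): P = [1, 4, 7, 8] / [2] / [5];  Q = [1, 3, 5, 6] / [2] / [4]
  Insert 6 (step 7): P = [1, 4, 6, 8] / [2, 7] / [5];  Q = [1, 3, 5, 6] / [2, 7] / [4]
  Insert 3 (step 8): P = [1, 3, 6, 8] / [2, 4] / [5, 7];  Q = [1, 3, 5, 6] / [2, 7] / [4, 8]
Final shape: (4, 2, 2).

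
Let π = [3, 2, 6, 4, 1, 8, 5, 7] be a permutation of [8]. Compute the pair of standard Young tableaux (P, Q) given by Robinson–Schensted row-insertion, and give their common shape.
P = [1, 4, 5, 7] / [2, 6, 8] / [3];  Q = [1, 3, 6, 8] / [2, 4, 7] / [5];  common shape = (4, 3, 1)

Row-insert the values π_1, π_2, … into P one at a time, bumping the leftmost entry strictly greater than the inserted value down to the next row. The recording tableau Q records, in position (i, j), the step at which that cell was added to P.
  Insert 3 (step 1): P = [3];  Q = [1]
  Insert 2 (step 2): P = [2] / [3];  Q = [1] / [2]
  Insert 6 (step 3): P = [2, 6] / [3];  Q = [1, 3] / [2]
  Insert 4 (step 4): P = [2, 4] / [3, 6];  Q = [1, 3] / [2, 4]
  Insert 1 (step 5): P = [1, 4] / [2, 6] / [3];  Q = [1, 3] / [2, 4] / [5]
  Insert 8 (step 6): P = [1, 4, 8] / [2, 6] / [3];  Q = [1, 3, 6] / [2, 4] / [5]
  Insert 5 (step 7): P = [1, 4, 5] / [2, 6, 8] / [3];  Q = [1, 3, 6] / [2, 4, 7] / [5]
  Insert 7 (step 8): P = [1, 4, 5, 7] / [2, 6, 8] / [3];  Q = [1, 3, 6, 8] / [2, 4, 7] / [5]
Final shape: (4, 3, 1).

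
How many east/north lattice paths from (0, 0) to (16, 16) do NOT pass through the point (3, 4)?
Number of paths = 419069890

Total paths from (0, 0) to (16, 16): C(32, 16) = 601080390. Paths through (3, 4): (paths (0, 0) → (3, 4)) × (paths (3, 4) → (16, 16)) = C(7, 3) · C(25, 13) = 35 · 5200300 = 182010500. Avoidance count = 601080390 − 182010500 = 419069890.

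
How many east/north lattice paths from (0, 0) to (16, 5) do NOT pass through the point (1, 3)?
Number of paths = 19805

Total paths from (0, 0) to (16, 5): C(21, 16) = 20349. Paths through (1, 3): (paths (0, 0) → (1, 3)) × (paths (1, 3) → (16, 5)) = C(4, 1) · C(17, 15) = 4 · 136 = 544. Avoidance count = 20349 − 544 = 19805.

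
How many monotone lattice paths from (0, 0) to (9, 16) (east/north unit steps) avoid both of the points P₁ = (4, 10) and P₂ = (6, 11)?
Number of paths = 1055625

Inclusion–exclusion. Total paths: C(25, 9) = 2042975. Through P₁: C(14, 4)·C(11, 5) = 462462. Through P₂: C(17, 6)·C(8, 3) = 693056. Since P₁ is strictly southwest of P₂, a monotone path through both must visit P₁ then P₂; paths through both = C(14, 4)·C(3, 2)·C(8, 3) = 168168. Avoid both = 2042975 − 462462 − 693056 + 168168 = 1055625.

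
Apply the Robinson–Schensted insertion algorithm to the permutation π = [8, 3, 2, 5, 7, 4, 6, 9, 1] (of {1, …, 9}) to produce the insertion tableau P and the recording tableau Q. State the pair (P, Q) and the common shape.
P = [1, 4, 6, 9] / [2, 5, 7] / [3] / [8];  Q = [1, 4, 5, 8] / [2, 6, 7] / [3] / [9];  common shape = (4, 3, 1, 1)

Row-insert the values π_1, π_2, … into P one at a time, bumping the leftmost entry strictly greater than the inserted value down to the next row. The recording tableau Q records, in position (i, j), the step at which that cell was added to P.
  Insert 8 (step 1): P = [8];  Q = [1]
  Insert 3 (step 2): P = [3] / [8];  Q = [1] / [2]
  Insert 2 (step 3): P = [2] / [3] / [8];  Q = [1] / [2] / [3]
  Insert 5 (step 4): P = [2, 5] / [3] / [8];  Q = [1, 4] / [2] / [3]
  Insert 7 (step 5): P = [2, 5, 7] / [3] / [8];  Q = [1, 4, 5] / [2] / [3]
  Insert 4 (step 6): P = [2, 4, 7] / [3, 5] / [8];  Q = [1, 4, 5] / [2, 6] / [3]
  Insert 6 (step 7): P = [2, 4, 6] / [3, 5, 7] / [8];  Q = [1, 4, 5] / [2, 6, 7] / [3]
  Insert 9 (step 8): P = [2, 4, 6, 9] / [3, 5, 7] / [8];  Q = [1, 4, 5, 8] / [2, 6, 7] / [3]
  Insert 1 (step 9): P = [1, 4, 6, 9] / [2, 5, 7] / [3] / [8];  Q = [1, 4, 5, 8] / [2, 6, 7] / [3] / [9]
Final shape: (4, 3, 1, 1).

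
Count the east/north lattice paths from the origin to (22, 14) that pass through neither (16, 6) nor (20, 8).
Number of paths = 3516544881

Inclusion–exclusion. Total paths: C(36, 22) = 3796297200. Through P₁: C(22, 16)·C(14, 6) = 224062839. Through P₂: C(28, 20)·C(8, 2) = 87026940. Since P₁ is strictly southwest of P₂, a monotone path through both must visit P₁ then P₂; paths through both = C(22, 16)·C(6, 4)·C(8, 2) = 31337460. Avoid both = 3796297200 − 224062839 − 87026940 + 31337460 = 3516544881.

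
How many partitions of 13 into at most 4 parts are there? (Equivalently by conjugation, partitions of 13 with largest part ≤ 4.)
p(13, parts ≤ 4) = 39

Partitions of 13 with all parts ≤ 4: 4+4+4+1, 4+4+3+2, 4+4+3+1+1, 4+4+2+2+1, 4+4+2+1+1+1, 4+4+1+1+1+1+1, 4+3+3+3, 4+3+3+2+1, 4+3+3+1+1+1, 4+3+2+2+2, 4+3+2+2+1+1, 4+3+2+1+1+1+1, 4+3+1+1+1+1+1+1, 4+2+2+2+2+1, 4+2+2+2+1+1+1, 4+2+2+1+1+1+1+1, 4+2+1+1+1+1+1+1+1, 4+1+1+1+1+1+1+1+1+1, 3+3+3+3+1, 3+3+3+2+2, 3+3+3+2+1+1, 3+3+3+1+1+1+1, 3+3+2+2+2+1, 3+3+2+2+1+1+1, 3+3+2+1+1+1+1+1, 3+3+1+1+1+1+1+1+1, 3+2+2+2+2+2, 3+2+2+2+2+1+1, 3+2+2+2+1+1+1+1, 3+2+2+1+1+1+1+1+1, … (39 total). Count = 39.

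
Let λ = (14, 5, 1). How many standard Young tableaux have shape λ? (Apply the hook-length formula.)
# SYT of shape (14, 5, 1) = 121125

Hook-length formula: f^λ = n! / Π hook(c), product over all cells c of the Young diagram. For λ = (14, 5, 1), n = 20 boxes. Hook lengths by row (left-to-right, top-to-bottom): [16, 14, 13, 12, 11, 9, 8, 7, 6, 5, 4, 3, 2, 1]; [6, 4, 3, 2, 1]; [1]. Product of hooks = 20085878292480. So f^λ = 20! / 20085878292480 = 2432902008176640000 / 20085878292480 = 121125.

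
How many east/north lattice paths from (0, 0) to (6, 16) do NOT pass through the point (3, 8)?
Number of paths = 47388

Total paths from (0, 0) to (6, 16): C(22, 6) = 74613. Paths through (3, 8): (paths (0, 0) → (3, 8)) × (paths (3, 8) → (6, 16)) = C(11, 3) · C(11, 3) = 165 · 165 = 27225. Avoidance count = 74613 − 27225 = 47388.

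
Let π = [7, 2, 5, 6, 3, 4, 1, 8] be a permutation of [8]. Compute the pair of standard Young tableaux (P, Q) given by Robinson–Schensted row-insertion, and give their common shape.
P = [1, 3, 4, 8] / [2, 6] / [5] / [7];  Q = [1, 3, 4, 8] / [2, 6] / [5] / [7];  common shape = (4, 2, 1, 1)

Row-insert the values π_1, π_2, … into P one at a time, bumping the leftmost entry strictly greater than the inserted value down to the next row. The recording tableau Q records, in position (i, j), the step at which that cell was added to P.
  Insert 7 (step 1): P = [7];  Q = [1]
  Insert 2 (step 2): P = [2] / [7];  Q = [1] / [2]
  Insert 5 (step 3): P = [2, 5] / [7];  Q = [1, 3] / [2]
  Insert 6 (step 4): P = [2, 5, 6] / [7];  Q = [1, 3, 4] / [2]
  Insert 3 (step 5): P = [2, 3, 6] / [5] / [7];  Q = [1, 3, 4] / [2] / [5]
  Insert 4 (step 6): P = [2, 3, 4] / [5, 6] / [7];  Q = [1, 3, 4] / [2, 6] / [5]
  Insert 1 (step 7): P = [1, 3, 4] / [2, 6] / [5] / [7];  Q = [1, 3, 4] / [2, 6] / [5] / [7]
  Insert 8 (step 8): P = [1, 3, 4, 8] / [2, 6] / [5] / [7];  Q = [1, 3, 4, 8] / [2, 6] / [5] / [7]
Final shape: (4, 2, 1, 1).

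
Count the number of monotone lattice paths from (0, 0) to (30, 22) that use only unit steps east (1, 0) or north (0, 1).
Number of paths = 270533919634160

A monotone lattice path from (0, 0) to (30, 22) consists of 30 east steps and 22 north steps in some order, so it is determined by which 30 of the 52 steps are east. The count is C(52, 30) = 270533919634160.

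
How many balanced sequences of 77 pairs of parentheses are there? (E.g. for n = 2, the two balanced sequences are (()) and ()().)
C_77 = 18793142726809884575211361279087545193250040

These balanced parentheses are counted by the Catalan number C_n = (1/(n + 1)) · C(2n, n). For n = 77: C_77 = (1/78) · C(154, 77) = 1465865132691170996866486179768828525073503120/78 = 18793142726809884575211361279087545193250040.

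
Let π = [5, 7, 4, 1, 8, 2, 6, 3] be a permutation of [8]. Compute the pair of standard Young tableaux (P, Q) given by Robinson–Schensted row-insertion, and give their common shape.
P = [1, 2, 3] / [4, 6, 8] / [5, 7];  Q = [1, 2, 5] / [3, 6, 7] / [4, 8];  common shape = (3, 3, 2)

Row-insert the values π_1, π_2, … into P one at a time, bumping the leftmost entry strictly greater than the inserted value down to the next row. The recording tableau Q records, in position (i, j), the step at which that cell was added to P.
  Insert 5 (step 1): P = [5];  Q = [1]
  Insert 7 (step 2): P = [5, 7];  Q = [1, 2]
  Insert 4 (step 3): P = [4, 7] / [5];  Q = [1, 2] / [3]
  Insert 1 (step 4): P = [1, 7] / [4] / [5];  Q = [1, 2] / [3] / [4]
  Insert 8 (step 5): P = [1, 7, 8] / [4] / [5];  Q = [1, 2, 5] / [3] / [4]
  Insert 2 (step 6): P = [1, 2, 8] / [4, 7] / [5];  Q = [1, 2, 5] / [3, 6] / [4]
  Insert 6 (step 7): P = [1, 2, 6] / [4, 7, 8] / [5];  Q = [1, 2, 5] / [3, 6, 7] / [4]
  Insert 3 (step 8): P = [1, 2, 3] / [4, 6, 8] / [5, 7];  Q = [1, 2, 5] / [3, 6, 7] / [4, 8]
Final shape: (3, 3, 2).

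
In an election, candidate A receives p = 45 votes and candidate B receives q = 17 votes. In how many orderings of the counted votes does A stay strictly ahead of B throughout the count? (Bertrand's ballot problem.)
Strict-lead orderings = 334027589489580

Total orderings of the 62 votes with 45 for A: C(62, 45) = 739632519584070. By the Bertrand ballot formula (Cycle Lemma / reflection principle), the number of orderings in which A is strictly ahead of B throughout is (p − q)/(p + q) · C(p + q, p) = (45 − 17)/(45 + 17) · 739632519584070 = 334027589489580.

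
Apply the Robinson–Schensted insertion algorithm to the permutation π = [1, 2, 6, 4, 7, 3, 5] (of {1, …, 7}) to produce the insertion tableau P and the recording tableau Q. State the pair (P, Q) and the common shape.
P = [1, 2, 3, 5] / [4, 7] / [6];  Q = [1, 2, 3, 5] / [4, 7] / [6];  common shape = (4, 2, 1)

Row-insert the values π_1, π_2, … into P one at a time, bumping the leftmost entry strictly greater than the inserted value down to the next row. The recording tableau Q records, in position (i, j), the step at which that cell was added to P.
  Insert 1 (step 1): P = [1];  Q = [1]
  Insert 2 (step 2): P = [1, 2];  Q = [1, 2]
  Insert 6 (step 3): P = [1, 2, 6];  Q = [1, 2, 3]
  Insert 4 (step 4): P = [1, 2, 4] / [6];  Q = [1, 2, 3] / [4]
  Insert 7 (step 5): P = [1, 2, 4, 7] / [6];  Q = [1, 2, 3, 5] / [4]
  Insert 3 (step 6): P = [1, 2, 3, 7] / [4] / [6];  Q = [1, 2, 3, 5] / [4] / [6]
  Insert 5 (step 7): P = [1, 2, 3, 5] / [4, 7] / [6];  Q = [1, 2, 3, 5] / [4, 7] / [6]
Final shape: (4, 2, 1).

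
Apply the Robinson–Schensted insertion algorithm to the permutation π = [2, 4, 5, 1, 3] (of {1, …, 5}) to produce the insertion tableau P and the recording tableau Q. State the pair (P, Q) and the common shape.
P = [1, 3, 5] / [2, 4];  Q = [1, 2, 3] / [4, 5];  common shape = (3, 2)

Row-insert the values π_1, π_2, … into P one at a time, bumping the leftmost entry strictly greater than the inserted value down to the next row. The recording tableau Q records, in position (i, j), the step at which that cell was added to P.
  Insert 2 (step 1): P = [2];  Q = [1]
  Insert 4 (step 2): P = [2, 4];  Q = [1, 2]
  Insert 5 (step 3): P = [2, 4, 5];  Q = [1, 2, 3]
  Insert 1 (step 4): P = [1, 4, 5] / [2];  Q = [1, 2, 3] / [4]
  Insert 3 (step 5): P = [1, 3, 5] / [2, 4];  Q = [1, 2, 3] / [4, 5]
Final shape: (3, 2).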